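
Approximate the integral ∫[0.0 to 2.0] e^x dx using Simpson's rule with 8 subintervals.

f(x) = e^x
a = 0.0, b = 2.0, n = 8
h = (b - a)/n = 0.250000

Simpson's rule: (h/3)[f(x₀) + 4f(x₁) + 2f(x₂) + ... + f(xₙ)]

x_0 = 0.0000, f(x_0) = 1.000000, coefficient = 1
x_1 = 0.2500, f(x_1) = 1.284025, coefficient = 4
x_2 = 0.5000, f(x_2) = 1.648721, coefficient = 2
x_3 = 0.7500, f(x_3) = 2.117000, coefficient = 4
x_4 = 1.0000, f(x_4) = 2.718282, coefficient = 2
x_5 = 1.2500, f(x_5) = 3.490343, coefficient = 4
x_6 = 1.5000, f(x_6) = 4.481689, coefficient = 2
x_7 = 1.7500, f(x_7) = 5.754603, coefficient = 4
x_8 = 2.0000, f(x_8) = 7.389056, coefficient = 1

I ≈ (0.250000/3) × 76.670325 = 6.389194
Exact value: 6.389056
Error: 0.000138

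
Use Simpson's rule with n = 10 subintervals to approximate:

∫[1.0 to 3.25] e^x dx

f(x) = e^x
a = 1.0, b = 3.25, n = 10
h = (b - a)/n = 0.225000

Simpson's rule: (h/3)[f(x₀) + 4f(x₁) + 2f(x₂) + ... + f(xₙ)]

x_0 = 1.0000, f(x_0) = 2.718282, coefficient = 1
x_1 = 1.2250, f(x_1) = 3.404166, coefficient = 4
x_2 = 1.4500, f(x_2) = 4.263115, coefficient = 2
x_3 = 1.6750, f(x_3) = 5.338795, coefficient = 4
x_4 = 1.9000, f(x_4) = 6.685894, coefficient = 2
x_5 = 2.1250, f(x_5) = 8.372897, coefficient = 4
x_6 = 2.3500, f(x_6) = 10.485570, coefficient = 2
x_7 = 2.5750, f(x_7) = 13.131317, coefficient = 4
x_8 = 2.8000, f(x_8) = 16.444647, coefficient = 2
x_9 = 3.0250, f(x_9) = 20.594005, coefficient = 4
x_10 = 3.2500, f(x_10) = 25.790340, coefficient = 1

I ≈ (0.225000/3) × 307.631795 = 23.072385
Exact value: 23.072058
Error: 0.000327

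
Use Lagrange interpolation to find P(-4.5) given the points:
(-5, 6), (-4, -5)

Lagrange interpolation formula:
P(x) = Σ yᵢ × Lᵢ(x)
where Lᵢ(x) = Π_{j≠i} (x - xⱼ)/(xᵢ - xⱼ)

L_0(-4.5) = (-4.5 - (-4))/(-5 - (-4)) = 0.500000
L_1(-4.5) = (-4.5 - (-5))/(-4 - (-5)) = 0.500000

P(-4.5) = 6×L_0(-4.5) + (-5)×L_1(-4.5)
P(-4.5) = 0.500000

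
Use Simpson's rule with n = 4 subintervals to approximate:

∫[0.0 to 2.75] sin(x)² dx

f(x) = sin(x)²
a = 0.0, b = 2.75, n = 4
h = (b - a)/n = 0.687500

Simpson's rule: (h/3)[f(x₀) + 4f(x₁) + 2f(x₂) + ... + f(xₙ)]

x_0 = 0.0000, f(x_0) = 0.000000, coefficient = 1
x_1 = 0.6875, f(x_1) = 0.402726, coefficient = 4
x_2 = 1.3750, f(x_2) = 0.962151, coefficient = 2
x_3 = 2.0625, f(x_3) = 0.777095, coefficient = 4
x_4 = 2.7500, f(x_4) = 0.145665, coefficient = 1

I ≈ (0.687500/3) × 6.789251 = 1.555870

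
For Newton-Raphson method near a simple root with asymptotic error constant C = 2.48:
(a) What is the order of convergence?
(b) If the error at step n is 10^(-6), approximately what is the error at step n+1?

(a) Newton-Raphson has quadratic (order 2) convergence near simple roots.
    This means |e_{n+1}| ≈ C|e_n|².

(b) With |e_n| = 10^(-6) and C = 2.48:
    |e_{n+1}| ≈ 2.48 × (10^(-6))² = 2.48 × 10^(-12)

(a) 2 (quadratic); (b) |e_{n+1}| ≈ 2.480e-12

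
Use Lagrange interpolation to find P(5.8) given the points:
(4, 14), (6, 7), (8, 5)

Lagrange interpolation formula:
P(x) = Σ yᵢ × Lᵢ(x)
where Lᵢ(x) = Π_{j≠i} (x - xⱼ)/(xᵢ - xⱼ)

L_0(5.8) = (5.8 - 6)/(4 - 6) × (5.8 - 8)/(4 - 8) = 0.055000
L_1(5.8) = (5.8 - 4)/(6 - 4) × (5.8 - 8)/(6 - 8) = 0.990000
L_2(5.8) = (5.8 - 4)/(8 - 4) × (5.8 - 6)/(8 - 6) = -0.045000

P(5.8) = 14×L_0(5.8) + 7×L_1(5.8) + 5×L_2(5.8)
P(5.8) = 7.475000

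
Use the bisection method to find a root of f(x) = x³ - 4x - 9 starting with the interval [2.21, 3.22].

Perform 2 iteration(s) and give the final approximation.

f(x) = x³ - 4x - 9
Initial interval: [2.21, 3.22]

Iteration 1:
  c_1 = (2.210000 + 3.220000)/2 = 2.715000
  f(c_1) = f(2.715000) = 0.152876
  f(a) × f(c) < 0, new interval: [2.210000, 2.715000]
Iteration 2:
  c_2 = (2.210000 + 2.715000)/2 = 2.462500
  f(c_2) = f(2.462500) = -3.917631
  f(a) × f(c) ≥ 0, new interval: [2.462500, 2.715000]

After 2 iteration(s), the approximation is c_2 = 2.462500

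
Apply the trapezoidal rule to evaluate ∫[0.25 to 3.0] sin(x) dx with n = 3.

f(x) = sin(x)
a = 0.25, b = 3.0, n = 3
h = (b - a)/n = 0.916667

Trapezoidal rule: (h/2)[f(x₀) + 2f(x₁) + 2f(x₂) + ... + f(xₙ)]

x_0 = 0.2500, f(x_0) = 0.247404, coefficient = 1
x_1 = 1.1667, f(x_1) = 0.919445, coefficient = 2
x_2 = 2.0833, f(x_2) = 0.871503, coefficient = 2
x_3 = 3.0000, f(x_3) = 0.141120, coefficient = 1

I ≈ (0.916667/2) × 3.970420 = 1.819776
Exact value: 1.958905
Error: 0.139129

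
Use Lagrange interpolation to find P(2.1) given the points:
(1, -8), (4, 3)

Lagrange interpolation formula:
P(x) = Σ yᵢ × Lᵢ(x)
where Lᵢ(x) = Π_{j≠i} (x - xⱼ)/(xᵢ - xⱼ)

L_0(2.1) = (2.1 - 4)/(1 - 4) = 0.633333
L_1(2.1) = (2.1 - 1)/(4 - 1) = 0.366667

P(2.1) = (-8)×L_0(2.1) + 3×L_1(2.1)
P(2.1) = -3.966667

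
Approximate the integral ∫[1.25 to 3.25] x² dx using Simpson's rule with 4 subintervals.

f(x) = x²
a = 1.25, b = 3.25, n = 4
h = (b - a)/n = 0.500000

Simpson's rule: (h/3)[f(x₀) + 4f(x₁) + 2f(x₂) + ... + f(xₙ)]

x_0 = 1.2500, f(x_0) = 1.562500, coefficient = 1
x_1 = 1.7500, f(x_1) = 3.062500, coefficient = 4
x_2 = 2.2500, f(x_2) = 5.062500, coefficient = 2
x_3 = 2.7500, f(x_3) = 7.562500, coefficient = 4
x_4 = 3.2500, f(x_4) = 10.562500, coefficient = 1

I ≈ (0.500000/3) × 64.750000 = 10.791667
Exact value: 10.791667
Error: 0.000000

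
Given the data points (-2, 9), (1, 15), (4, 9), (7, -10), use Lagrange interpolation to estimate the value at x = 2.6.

Lagrange interpolation formula:
P(x) = Σ yᵢ × Lᵢ(x)
where Lᵢ(x) = Π_{j≠i} (x - xⱼ)/(xᵢ - xⱼ)

L_0(2.6) = (2.6 - 1)/(-2 - 1) × (2.6 - 4)/(-2 - 4) × (2.6 - 7)/(-2 - 7) = -0.060840
L_1(2.6) = (2.6 - (-2))/(1 - (-2)) × (2.6 - 4)/(1 - 4) × (2.6 - 7)/(1 - 7) = 0.524741
L_2(2.6) = (2.6 - (-2))/(4 - (-2)) × (2.6 - 1)/(4 - 1) × (2.6 - 7)/(4 - 7) = 0.599704
L_3(2.6) = (2.6 - (-2))/(7 - (-2)) × (2.6 - 1)/(7 - 1) × (2.6 - 4)/(7 - 4) = -0.063605

P(2.6) = 9×L_0(2.6) + 15×L_1(2.6) + 9×L_2(2.6) + (-10)×L_3(2.6)
P(2.6) = 13.356938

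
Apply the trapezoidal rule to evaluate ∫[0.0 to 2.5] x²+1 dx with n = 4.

f(x) = x²+1
a = 0.0, b = 2.5, n = 4
h = (b - a)/n = 0.625000

Trapezoidal rule: (h/2)[f(x₀) + 2f(x₁) + 2f(x₂) + ... + f(xₙ)]

x_0 = 0.0000, f(x_0) = 1.000000, coefficient = 1
x_1 = 0.6250, f(x_1) = 1.390625, coefficient = 2
x_2 = 1.2500, f(x_2) = 2.562500, coefficient = 2
x_3 = 1.8750, f(x_3) = 4.515625, coefficient = 2
x_4 = 2.5000, f(x_4) = 7.250000, coefficient = 1

I ≈ (0.625000/2) × 25.187500 = 7.871094
Exact value: 7.708333
Error: 0.162760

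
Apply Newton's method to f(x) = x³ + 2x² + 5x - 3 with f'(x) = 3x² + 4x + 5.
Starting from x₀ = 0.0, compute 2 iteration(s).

f(x) = x³ + 2x² + 5x - 3
f'(x) = 3x² + 4x + 5
x₀ = 0.0

Newton-Raphson formula: x_{n+1} = x_n - f(x_n)/f'(x_n)

Iteration 1:
  f(0.000000) = -3.000000
  f'(0.000000) = 5.000000
  x_1 = 0.000000 - (-3.000000)/5.000000 = 0.600000
Iteration 2:
  f(0.600000) = 0.936000
  f'(0.600000) = 8.480000
  x_2 = 0.600000 - 0.936000/8.480000 = 0.489623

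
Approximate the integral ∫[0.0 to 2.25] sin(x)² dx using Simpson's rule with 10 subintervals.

f(x) = sin(x)²
a = 0.0, b = 2.25, n = 10
h = (b - a)/n = 0.225000

Simpson's rule: (h/3)[f(x₀) + 4f(x₁) + 2f(x₂) + ... + f(xₙ)]

x_0 = 0.0000, f(x_0) = 0.000000, coefficient = 1
x_1 = 0.2250, f(x_1) = 0.049776, coefficient = 4
x_2 = 0.4500, f(x_2) = 0.189195, coefficient = 2
x_3 = 0.6750, f(x_3) = 0.390497, coefficient = 4
x_4 = 0.9000, f(x_4) = 0.613601, coefficient = 2
x_5 = 1.1250, f(x_5) = 0.814087, coefficient = 4
x_6 = 1.3500, f(x_6) = 0.952036, coefficient = 2
x_7 = 1.5750, f(x_7) = 0.999982, coefficient = 4
x_8 = 1.8000, f(x_8) = 0.948379, coefficient = 2
x_9 = 2.0250, f(x_9) = 0.807501, coefficient = 4
x_10 = 2.2500, f(x_10) = 0.605398, coefficient = 1

I ≈ (0.225000/3) × 18.259194 = 1.369440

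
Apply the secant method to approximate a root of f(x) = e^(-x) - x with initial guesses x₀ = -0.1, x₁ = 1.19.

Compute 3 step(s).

f(x) = e^(-x) - x
x₀ = -0.1, x₁ = 1.19

Secant formula: x_{n+1} = x_n - f(x_n)(x_n - x_{n-1})/(f(x_n) - f(x_{n-1}))

Iteration 1:
  f(-0.100000) = 1.205171
  f(1.190000) = -0.885779
  x_2 = 1.190000 - (-0.885779)×(1.190000 - (-0.100000))/(-0.885779 - 1.205171)
       = 0.643524
Iteration 2:
  f(1.190000) = -0.885779
  f(0.643524) = -0.118086
  x_3 = 0.643524 - (-0.118086)×(0.643524 - 1.190000)/(-0.118086 - (-0.885779))
       = 0.559465
Iteration 3:
  f(0.643524) = -0.118086
  f(0.559465) = 0.012050
  x_4 = 0.559465 - 0.012050×(0.559465 - 0.643524)/(0.012050 - (-0.118086))
       = 0.567248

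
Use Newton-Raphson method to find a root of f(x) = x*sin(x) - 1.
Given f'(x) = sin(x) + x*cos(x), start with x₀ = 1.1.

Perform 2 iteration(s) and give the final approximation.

f(x) = x*sin(x) - 1
f'(x) = sin(x) + x*cos(x)
x₀ = 1.1

Newton-Raphson formula: x_{n+1} = x_n - f(x_n)/f'(x_n)

Iteration 1:
  f(1.100000) = -0.019672
  f'(1.100000) = 1.390163
  x_1 = 1.100000 - (-0.019672)/1.390163 = 1.114151
Iteration 2:
  f(1.114151) = -0.000009
  f'(1.114151) = 1.388810
  x_2 = 1.114151 - (-0.000009)/1.388810 = 1.114157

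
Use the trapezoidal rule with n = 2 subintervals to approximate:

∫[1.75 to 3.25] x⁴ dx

f(x) = x⁴
a = 1.75, b = 3.25, n = 2
h = (b - a)/n = 0.750000

Trapezoidal rule: (h/2)[f(x₀) + 2f(x₁) + 2f(x₂) + ... + f(xₙ)]

x_0 = 1.7500, f(x_0) = 9.378906, coefficient = 1
x_1 = 2.5000, f(x_1) = 39.062500, coefficient = 2
x_2 = 3.2500, f(x_2) = 111.566406, coefficient = 1

I ≈ (0.750000/2) × 199.070312 = 74.651367
Exact value: 69.235547
Error: 5.415820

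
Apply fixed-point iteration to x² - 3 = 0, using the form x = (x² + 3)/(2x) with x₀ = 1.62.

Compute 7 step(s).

Equation: x² - 3 = 0
Fixed-point form: x = (x² + 3)/(2x)
x₀ = 1.62

x_1 = g(1.620000) = 1.735926
x_2 = g(1.735926) = 1.732055
x_3 = g(1.732055) = 1.732051
x_4 = g(1.732051) = 1.732051
x_5 = g(1.732051) = 1.732051
x_6 = g(1.732051) = 1.732051
x_7 = g(1.732051) = 1.732051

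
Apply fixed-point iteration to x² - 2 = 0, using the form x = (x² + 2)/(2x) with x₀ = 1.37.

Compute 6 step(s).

Equation: x² - 2 = 0
Fixed-point form: x = (x² + 2)/(2x)
x₀ = 1.37

x_1 = g(1.370000) = 1.414927
x_2 = g(1.414927) = 1.414214
x_3 = g(1.414214) = 1.414214
x_4 = g(1.414214) = 1.414214
x_5 = g(1.414214) = 1.414214
x_6 = g(1.414214) = 1.414214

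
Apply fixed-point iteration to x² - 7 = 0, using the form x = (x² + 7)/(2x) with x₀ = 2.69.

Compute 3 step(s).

Equation: x² - 7 = 0
Fixed-point form: x = (x² + 7)/(2x)
x₀ = 2.69

x_1 = g(2.690000) = 2.646115
x_2 = g(2.646115) = 2.645751
x_3 = g(2.645751) = 2.645751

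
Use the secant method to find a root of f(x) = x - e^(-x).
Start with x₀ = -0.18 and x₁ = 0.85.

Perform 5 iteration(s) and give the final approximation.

f(x) = x - e^(-x)
x₀ = -0.18, x₁ = 0.85

Secant formula: x_{n+1} = x_n - f(x_n)(x_n - x_{n-1})/(f(x_n) - f(x_{n-1}))

Iteration 1:
  f(-0.180000) = -1.377217
  f(0.850000) = 0.422585
  x_2 = 0.850000 - 0.422585×(0.850000 - (-0.180000))/(0.422585 - (-1.377217))
       = 0.608161
Iteration 2:
  f(0.850000) = 0.422585
  f(0.608161) = 0.063810
  x_3 = 0.608161 - 0.063810×(0.608161 - 0.850000)/(0.063810 - 0.422585)
       = 0.565149
Iteration 3:
  f(0.608161) = 0.063810
  f(0.565149) = -0.003127
  x_4 = 0.565149 - (-0.003127)×(0.565149 - 0.608161)/(-0.003127 - 0.063810)
       = 0.567158
Iteration 4:
  f(0.565149) = -0.003127
  f(0.567158) = 0.000023
  x_5 = 0.567158 - 0.000023×(0.567158 - 0.565149)/(0.000023 - (-0.003127))
       = 0.567143
Iteration 5:
  f(0.567158) = 0.000023
  f(0.567143) = 0.000000
  x_6 = 0.567143 - 0.000000×(0.567143 - 0.567158)/(0.000000 - 0.000023)
       = 0.567143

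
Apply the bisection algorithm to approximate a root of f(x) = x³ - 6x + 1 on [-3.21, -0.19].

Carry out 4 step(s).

f(x) = x³ - 6x + 1
Initial interval: [-3.21, -0.19]

Iteration 1:
  c_1 = (-3.210000 + (-0.190000))/2 = -1.700000
  f(c_1) = f(-1.700000) = 6.287000
  f(a) × f(c) < 0, new interval: [-3.210000, -1.700000]
Iteration 2:
  c_2 = (-3.210000 + (-1.700000))/2 = -2.455000
  f(c_2) = f(-2.455000) = 0.933654
  f(a) × f(c) < 0, new interval: [-3.210000, -2.455000]
Iteration 3:
  c_3 = (-3.210000 + (-2.455000))/2 = -2.832500
  f(c_3) = f(-2.832500) = -4.730307
  f(a) × f(c) ≥ 0, new interval: [-2.832500, -2.455000]
Iteration 4:
  c_4 = (-2.832500 + (-2.455000))/2 = -2.643750
  f(c_4) = f(-2.643750) = -1.615763
  f(a) × f(c) ≥ 0, new interval: [-2.643750, -2.455000]

After 4 iteration(s), the approximation is c_4 = -2.643750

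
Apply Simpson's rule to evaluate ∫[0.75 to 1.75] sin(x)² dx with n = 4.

f(x) = sin(x)²
a = 0.75, b = 1.75, n = 4
h = (b - a)/n = 0.250000

Simpson's rule: (h/3)[f(x₀) + 4f(x₁) + 2f(x₂) + ... + f(xₙ)]

x_0 = 0.7500, f(x_0) = 0.464631, coefficient = 1
x_1 = 1.0000, f(x_1) = 0.708073, coefficient = 4
x_2 = 1.2500, f(x_2) = 0.900572, coefficient = 2
x_3 = 1.5000, f(x_3) = 0.994996, coefficient = 4
x_4 = 1.7500, f(x_4) = 0.968228, coefficient = 1

I ≈ (0.250000/3) × 10.046282 = 0.837190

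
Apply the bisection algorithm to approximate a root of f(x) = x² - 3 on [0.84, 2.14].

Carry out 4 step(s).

f(x) = x² - 3
Initial interval: [0.84, 2.14]

Iteration 1:
  c_1 = (0.840000 + 2.140000)/2 = 1.490000
  f(c_1) = f(1.490000) = -0.779900
  f(a) × f(c) ≥ 0, new interval: [1.490000, 2.140000]
Iteration 2:
  c_2 = (1.490000 + 2.140000)/2 = 1.815000
  f(c_2) = f(1.815000) = 0.294225
  f(a) × f(c) < 0, new interval: [1.490000, 1.815000]
Iteration 3:
  c_3 = (1.490000 + 1.815000)/2 = 1.652500
  f(c_3) = f(1.652500) = -0.269244
  f(a) × f(c) ≥ 0, new interval: [1.652500, 1.815000]
Iteration 4:
  c_4 = (1.652500 + 1.815000)/2 = 1.733750
  f(c_4) = f(1.733750) = 0.005889
  f(a) × f(c) < 0, new interval: [1.652500, 1.733750]

After 4 iteration(s), the approximation is c_4 = 1.733750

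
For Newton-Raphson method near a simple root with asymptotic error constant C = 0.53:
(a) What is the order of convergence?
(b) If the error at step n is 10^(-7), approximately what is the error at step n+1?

(a) Newton-Raphson has quadratic (order 2) convergence near simple roots.
    This means |e_{n+1}| ≈ C|e_n|².

(b) With |e_n| = 10^(-7) and C = 0.53:
    |e_{n+1}| ≈ 0.53 × (10^(-7))² = 0.53 × 10^(-14)

(a) 2 (quadratic); (b) |e_{n+1}| ≈ 5.300e-15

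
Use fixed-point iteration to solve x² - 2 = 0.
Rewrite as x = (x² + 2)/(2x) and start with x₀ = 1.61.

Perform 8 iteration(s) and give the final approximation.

Equation: x² - 2 = 0
Fixed-point form: x = (x² + 2)/(2x)
x₀ = 1.61

x_1 = g(1.610000) = 1.426118
x_2 = g(1.426118) = 1.414263
x_3 = g(1.414263) = 1.414214
x_4 = g(1.414214) = 1.414214
x_5 = g(1.414214) = 1.414214
x_6 = g(1.414214) = 1.414214
x_7 = g(1.414214) = 1.414214
x_8 = g(1.414214) = 1.414214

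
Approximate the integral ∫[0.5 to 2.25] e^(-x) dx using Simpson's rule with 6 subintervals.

f(x) = e^(-x)
a = 0.5, b = 2.25, n = 6
h = (b - a)/n = 0.291667

Simpson's rule: (h/3)[f(x₀) + 4f(x₁) + 2f(x₂) + ... + f(xₙ)]

x_0 = 0.5000, f(x_0) = 0.606531, coefficient = 1
x_1 = 0.7917, f(x_1) = 0.453089, coefficient = 4
x_2 = 1.0833, f(x_2) = 0.338465, coefficient = 2
x_3 = 1.3750, f(x_3) = 0.252840, coefficient = 4
x_4 = 1.6667, f(x_4) = 0.188876, coefficient = 2
x_5 = 1.9583, f(x_5) = 0.141093, coefficient = 4
x_6 = 2.2500, f(x_6) = 0.105399, coefficient = 1

I ≈ (0.291667/3) × 5.154700 = 0.501151
Exact value: 0.501131
Error: 0.000020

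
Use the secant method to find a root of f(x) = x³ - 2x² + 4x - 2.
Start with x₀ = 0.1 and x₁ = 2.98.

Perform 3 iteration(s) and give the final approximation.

f(x) = x³ - 2x² + 4x - 2
x₀ = 0.1, x₁ = 2.98

Secant formula: x_{n+1} = x_n - f(x_n)(x_n - x_{n-1})/(f(x_n) - f(x_{n-1}))

Iteration 1:
  f(0.100000) = -1.619000
  f(2.980000) = 18.622792
  x_2 = 2.980000 - 18.622792×(2.980000 - 0.100000)/(18.622792 - (-1.619000))
       = 0.330351
Iteration 2:
  f(2.980000) = 18.622792
  f(0.330351) = -0.860807
  x_3 = 0.330351 - (-0.860807)×(0.330351 - 2.980000)/(-0.860807 - 18.622792)
       = 0.447416
Iteration 3:
  f(0.330351) = -0.860807
  f(0.447416) = -0.521135
  x_4 = 0.447416 - (-0.521135)×(0.447416 - 0.330351)/(-0.521135 - (-0.860807))
       = 0.627019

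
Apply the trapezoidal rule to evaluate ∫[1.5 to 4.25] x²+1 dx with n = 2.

f(x) = x²+1
a = 1.5, b = 4.25, n = 2
h = (b - a)/n = 1.375000

Trapezoidal rule: (h/2)[f(x₀) + 2f(x₁) + 2f(x₂) + ... + f(xₙ)]

x_0 = 1.5000, f(x_0) = 3.250000, coefficient = 1
x_1 = 2.8750, f(x_1) = 9.265625, coefficient = 2
x_2 = 4.2500, f(x_2) = 19.062500, coefficient = 1

I ≈ (1.375000/2) × 40.843750 = 28.080078
Exact value: 27.213542
Error: 0.866536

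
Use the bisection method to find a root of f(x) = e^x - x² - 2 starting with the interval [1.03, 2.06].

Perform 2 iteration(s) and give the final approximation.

f(x) = e^x - x² - 2
Initial interval: [1.03, 2.06]

Iteration 1:
  c_1 = (1.030000 + 2.060000)/2 = 1.545000
  f(c_1) = f(1.545000) = 0.300947
  f(a) × f(c) < 0, new interval: [1.030000, 1.545000]
Iteration 2:
  c_2 = (1.030000 + 1.545000)/2 = 1.287500
  f(c_2) = f(1.287500) = -0.033940
  f(a) × f(c) ≥ 0, new interval: [1.287500, 1.545000]

After 2 iteration(s), the approximation is c_2 = 1.287500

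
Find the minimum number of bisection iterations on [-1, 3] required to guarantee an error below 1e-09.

We need (b-a)/2^n ≤ 1e-09
(3 - (-1))/2^n ≤ 1e-09
4/2^n ≤ 1e-09
2^n ≥ 4000000000
n ≥ log₂(4000000000) = 31.90
n ≥ 32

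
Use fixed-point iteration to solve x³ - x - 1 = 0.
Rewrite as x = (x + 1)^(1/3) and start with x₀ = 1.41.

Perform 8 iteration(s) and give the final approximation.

Equation: x³ - x - 1 = 0
Fixed-point form: x = (x + 1)^(1/3)
x₀ = 1.41

x_1 = g(1.410000) = 1.340723
x_2 = g(1.340723) = 1.327751
x_3 = g(1.327751) = 1.325294
x_4 = g(1.325294) = 1.324827
x_5 = g(1.324827) = 1.324739
x_6 = g(1.324739) = 1.324722
x_7 = g(1.324722) = 1.324719
x_8 = g(1.324719) = 1.324718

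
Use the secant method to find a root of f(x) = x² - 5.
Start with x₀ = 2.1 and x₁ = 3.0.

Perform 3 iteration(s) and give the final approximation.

f(x) = x² - 5
x₀ = 2.1, x₁ = 3.0

Secant formula: x_{n+1} = x_n - f(x_n)(x_n - x_{n-1})/(f(x_n) - f(x_{n-1}))

Iteration 1:
  f(2.100000) = -0.590000
  f(3.000000) = 4.000000
  x_2 = 3.000000 - 4.000000×(3.000000 - 2.100000)/(4.000000 - (-0.590000))
       = 2.215686
Iteration 2:
  f(3.000000) = 4.000000
  f(2.215686) = -0.090734
  x_3 = 2.215686 - (-0.090734)×(2.215686 - 3.000000)/(-0.090734 - 4.000000)
       = 2.233083
Iteration 3:
  f(2.215686) = -0.090734
  f(2.233083) = -0.013342
  x_4 = 2.233083 - (-0.013342)×(2.233083 - 2.215686)/(-0.013342 - (-0.090734))
       = 2.236082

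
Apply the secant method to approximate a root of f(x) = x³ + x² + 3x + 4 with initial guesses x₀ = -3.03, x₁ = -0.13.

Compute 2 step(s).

f(x) = x³ + x² + 3x + 4
x₀ = -3.03, x₁ = -0.13

Secant formula: x_{n+1} = x_n - f(x_n)(x_n - x_{n-1})/(f(x_n) - f(x_{n-1}))

Iteration 1:
  f(-3.030000) = -23.727227
  f(-0.130000) = 3.624703
  x_2 = -0.130000 - 3.624703×(-0.130000 - (-3.030000))/(3.624703 - (-23.727227))
       = -0.514311
Iteration 2:
  f(-0.130000) = 3.624703
  f(-0.514311) = 2.585540
  x_3 = -0.514311 - 2.585540×(-0.514311 - (-0.130000))/(2.585540 - 3.624703)
       = -1.470514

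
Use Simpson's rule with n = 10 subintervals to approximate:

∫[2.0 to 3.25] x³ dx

f(x) = x³
a = 2.0, b = 3.25, n = 10
h = (b - a)/n = 0.125000

Simpson's rule: (h/3)[f(x₀) + 4f(x₁) + 2f(x₂) + ... + f(xₙ)]

x_0 = 2.0000, f(x_0) = 8.000000, coefficient = 1
x_1 = 2.1250, f(x_1) = 9.595703, coefficient = 4
x_2 = 2.2500, f(x_2) = 11.390625, coefficient = 2
x_3 = 2.3750, f(x_3) = 13.396484, coefficient = 4
x_4 = 2.5000, f(x_4) = 15.625000, coefficient = 2
x_5 = 2.6250, f(x_5) = 18.087891, coefficient = 4
x_6 = 2.7500, f(x_6) = 20.796875, coefficient = 2
x_7 = 2.8750, f(x_7) = 23.763672, coefficient = 4
x_8 = 3.0000, f(x_8) = 27.000000, coefficient = 2
x_9 = 3.1250, f(x_9) = 30.517578, coefficient = 4
x_10 = 3.2500, f(x_10) = 34.328125, coefficient = 1

I ≈ (0.125000/3) × 573.398438 = 23.891602
Exact value: 23.891602
Error: 0.000000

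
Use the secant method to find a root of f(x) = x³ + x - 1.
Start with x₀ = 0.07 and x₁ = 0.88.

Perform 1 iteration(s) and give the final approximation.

f(x) = x³ + x - 1
x₀ = 0.07, x₁ = 0.88

Secant formula: x_{n+1} = x_n - f(x_n)(x_n - x_{n-1})/(f(x_n) - f(x_{n-1}))

Iteration 1:
  f(0.070000) = -0.929657
  f(0.880000) = 0.561472
  x_2 = 0.880000 - 0.561472×(0.880000 - 0.070000)/(0.561472 - (-0.929657))
       = 0.575001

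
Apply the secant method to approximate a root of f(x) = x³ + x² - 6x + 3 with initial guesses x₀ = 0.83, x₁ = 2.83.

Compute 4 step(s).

f(x) = x³ + x² - 6x + 3
x₀ = 0.83, x₁ = 2.83

Secant formula: x_{n+1} = x_n - f(x_n)(x_n - x_{n-1})/(f(x_n) - f(x_{n-1}))

Iteration 1:
  f(0.830000) = -0.719313
  f(2.830000) = 16.694087
  x_2 = 2.830000 - 16.694087×(2.830000 - 0.830000)/(16.694087 - (-0.719313))
       = 0.912616
Iteration 2:
  f(2.830000) = 16.694087
  f(0.912616) = -0.882739
  x_3 = 0.912616 - (-0.882739)×(0.912616 - 2.830000)/(-0.882739 - 16.694087)
       = 1.008910
Iteration 3:
  f(0.912616) = -0.882739
  f(1.008910) = -1.008592
  x_4 = 1.008910 - (-1.008592)×(1.008910 - 0.912616)/(-1.008592 - (-0.882739))
       = 0.237200
Iteration 4:
  f(1.008910) = -1.008592
  f(0.237200) = 1.646408
  x_5 = 0.237200 - 1.646408×(0.237200 - 1.008910)/(1.646408 - (-1.008592))
       = 0.715750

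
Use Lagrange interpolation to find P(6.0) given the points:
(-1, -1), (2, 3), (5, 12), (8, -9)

Lagrange interpolation formula:
P(x) = Σ yᵢ × Lᵢ(x)
where Lᵢ(x) = Π_{j≠i} (x - xⱼ)/(xᵢ - xⱼ)

L_0(6.0) = (6.0 - 2)/(-1 - 2) × (6.0 - 5)/(-1 - 5) × (6.0 - 8)/(-1 - 8) = 0.049383
L_1(6.0) = (6.0 - (-1))/(2 - (-1)) × (6.0 - 5)/(2 - 5) × (6.0 - 8)/(2 - 8) = -0.259259
L_2(6.0) = (6.0 - (-1))/(5 - (-1)) × (6.0 - 2)/(5 - 2) × (6.0 - 8)/(5 - 8) = 1.037037
L_3(6.0) = (6.0 - (-1))/(8 - (-1)) × (6.0 - 2)/(8 - 2) × (6.0 - 5)/(8 - 5) = 0.172840

P(6.0) = (-1)×L_0(6.0) + 3×L_1(6.0) + 12×L_2(6.0) + (-9)×L_3(6.0)
P(6.0) = 10.061728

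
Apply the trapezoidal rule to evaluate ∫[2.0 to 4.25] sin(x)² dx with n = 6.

f(x) = sin(x)²
a = 2.0, b = 4.25, n = 6
h = (b - a)/n = 0.375000

Trapezoidal rule: (h/2)[f(x₀) + 2f(x₁) + 2f(x₂) + ... + f(xₙ)]

x_0 = 2.0000, f(x_0) = 0.826822, coefficient = 1
x_1 = 2.3750, f(x_1) = 0.481199, coefficient = 2
x_2 = 2.7500, f(x_2) = 0.145665, coefficient = 2
x_3 = 3.1250, f(x_3) = 0.000275, coefficient = 2
x_4 = 3.5000, f(x_4) = 0.123049, coefficient = 2
x_5 = 3.8750, f(x_5) = 0.448103, coefficient = 2
x_6 = 4.2500, f(x_6) = 0.801006, coefficient = 1

I ≈ (0.375000/2) × 4.024410 = 0.754577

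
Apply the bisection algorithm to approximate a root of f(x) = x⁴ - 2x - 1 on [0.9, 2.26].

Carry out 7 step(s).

f(x) = x⁴ - 2x - 1
Initial interval: [0.9, 2.26]

Iteration 1:
  c_1 = (0.900000 + 2.260000)/2 = 1.580000
  f(c_1) = f(1.580000) = 2.072013
  f(a) × f(c) < 0, new interval: [0.900000, 1.580000]
Iteration 2:
  c_2 = (0.900000 + 1.580000)/2 = 1.240000
  f(c_2) = f(1.240000) = -1.115786
  f(a) × f(c) ≥ 0, new interval: [1.240000, 1.580000]
Iteration 3:
  c_3 = (1.240000 + 1.580000)/2 = 1.410000
  f(c_3) = f(1.410000) = 0.132542
  f(a) × f(c) < 0, new interval: [1.240000, 1.410000]
Iteration 4:
  c_4 = (1.240000 + 1.410000)/2 = 1.325000
  f(c_4) = f(1.325000) = -0.567781
  f(a) × f(c) ≥ 0, new interval: [1.325000, 1.410000]
Iteration 5:
  c_5 = (1.325000 + 1.410000)/2 = 1.367500
  f(c_5) = f(1.367500) = -0.237890
  f(a) × f(c) ≥ 0, new interval: [1.367500, 1.410000]
Iteration 6:
  c_6 = (1.367500 + 1.410000)/2 = 1.388750
  f(c_6) = f(1.388750) = -0.057900
  f(a) × f(c) ≥ 0, new interval: [1.388750, 1.410000]
Iteration 7:
  c_7 = (1.388750 + 1.410000)/2 = 1.399375
  f(c_7) = f(1.399375) = 0.035995
  f(a) × f(c) < 0, new interval: [1.388750, 1.399375]

After 7 iteration(s), the approximation is c_7 = 1.399375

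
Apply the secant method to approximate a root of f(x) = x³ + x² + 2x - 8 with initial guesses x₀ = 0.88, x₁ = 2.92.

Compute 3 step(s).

f(x) = x³ + x² + 2x - 8
x₀ = 0.88, x₁ = 2.92

Secant formula: x_{n+1} = x_n - f(x_n)(x_n - x_{n-1})/(f(x_n) - f(x_{n-1}))

Iteration 1:
  f(0.880000) = -4.784128
  f(2.920000) = 31.263488
  x_2 = 2.920000 - 31.263488×(2.920000 - 0.880000)/(31.263488 - (-4.784128))
       = 1.150742
Iteration 2:
  f(2.920000) = 31.263488
  f(1.150742) = -2.850484
  x_3 = 1.150742 - (-2.850484)×(1.150742 - 2.920000)/(-2.850484 - 31.263488)
       = 1.298578
Iteration 3:
  f(1.150742) = -2.850484
  f(1.298578) = -1.526745
  x_4 = 1.298578 - (-1.526745)×(1.298578 - 1.150742)/(-1.526745 - (-2.850484))
       = 1.469084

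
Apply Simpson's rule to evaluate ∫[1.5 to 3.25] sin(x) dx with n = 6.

f(x) = sin(x)
a = 1.5, b = 3.25, n = 6
h = (b - a)/n = 0.291667

Simpson's rule: (h/3)[f(x₀) + 4f(x₁) + 2f(x₂) + ... + f(xₙ)]

x_0 = 1.5000, f(x_0) = 0.997495, coefficient = 1
x_1 = 1.7917, f(x_1) = 0.975707, coefficient = 4
x_2 = 2.0833, f(x_2) = 0.871503, coefficient = 2
x_3 = 2.3750, f(x_3) = 0.693685, coefficient = 4
x_4 = 2.6667, f(x_4) = 0.457273, coefficient = 2
x_5 = 2.9583, f(x_5) = 0.182235, coefficient = 4
x_6 = 3.2500, f(x_6) = -0.108195, coefficient = 1

I ≈ (0.291667/3) × 10.953361 = 1.064910
Exact value: 1.064867
Error: 0.000043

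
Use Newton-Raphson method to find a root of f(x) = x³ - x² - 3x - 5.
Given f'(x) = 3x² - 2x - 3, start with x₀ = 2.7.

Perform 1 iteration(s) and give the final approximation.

f(x) = x³ - x² - 3x - 5
f'(x) = 3x² - 2x - 3
x₀ = 2.7

Newton-Raphson formula: x_{n+1} = x_n - f(x_n)/f'(x_n)

Iteration 1:
  f(2.700000) = -0.707000
  f'(2.700000) = 13.470000
  x_1 = 2.700000 - (-0.707000)/13.470000 = 2.752487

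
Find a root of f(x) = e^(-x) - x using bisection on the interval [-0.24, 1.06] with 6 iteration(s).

f(x) = e^(-x) - x
Initial interval: [-0.24, 1.06]

Iteration 1:
  c_1 = (-0.240000 + 1.060000)/2 = 0.410000
  f(c_1) = f(0.410000) = 0.253650
  f(a) × f(c) ≥ 0, new interval: [0.410000, 1.060000]
Iteration 2:
  c_2 = (0.410000 + 1.060000)/2 = 0.735000
  f(c_2) = f(0.735000) = -0.255495
  f(a) × f(c) < 0, new interval: [0.410000, 0.735000]
Iteration 3:
  c_3 = (0.410000 + 0.735000)/2 = 0.572500
  f(c_3) = f(0.572500) = -0.008387
  f(a) × f(c) < 0, new interval: [0.410000, 0.572500]
Iteration 4:
  c_4 = (0.410000 + 0.572500)/2 = 0.491250
  f(c_4) = f(0.491250) = 0.120611
  f(a) × f(c) ≥ 0, new interval: [0.491250, 0.572500]
Iteration 5:
  c_5 = (0.491250 + 0.572500)/2 = 0.531875
  f(c_5) = f(0.531875) = 0.055627
  f(a) × f(c) ≥ 0, new interval: [0.531875, 0.572500]
Iteration 6:
  c_6 = (0.531875 + 0.572500)/2 = 0.552188
  f(c_6) = f(0.552188) = 0.023502
  f(a) × f(c) ≥ 0, new interval: [0.552188, 0.572500]

After 6 iteration(s), the approximation is c_6 = 0.552188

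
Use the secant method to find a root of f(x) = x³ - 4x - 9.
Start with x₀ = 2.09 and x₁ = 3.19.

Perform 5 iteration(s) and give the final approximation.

f(x) = x³ - 4x - 9
x₀ = 2.09, x₁ = 3.19

Secant formula: x_{n+1} = x_n - f(x_n)(x_n - x_{n-1})/(f(x_n) - f(x_{n-1}))

Iteration 1:
  f(2.090000) = -8.230671
  f(3.190000) = 10.701759
  x_2 = 3.190000 - 10.701759×(3.190000 - 2.090000)/(10.701759 - (-8.230671))
       = 2.568213
Iteration 2:
  f(3.190000) = 10.701759
  f(2.568213) = -2.333640
  x_3 = 2.568213 - (-2.333640)×(2.568213 - 3.190000)/(-2.333640 - 10.701759)
       = 2.679528
Iteration 3:
  f(2.568213) = -2.333640
  f(2.679528) = -0.479457
  x_4 = 2.679528 - (-0.479457)×(2.679528 - 2.568213)/(-0.479457 - (-2.333640))
       = 2.708311
Iteration 4:
  f(2.679528) = -0.479457
  f(2.708311) = 0.032083
  x_5 = 2.708311 - 0.032083×(2.708311 - 2.679528)/(0.032083 - (-0.479457))
       = 2.706506
Iteration 5:
  f(2.708311) = 0.032083
  f(2.706506) = -0.000394
  x_6 = 2.706506 - (-0.000394)×(2.706506 - 2.708311)/(-0.000394 - 0.032083)
       = 2.706528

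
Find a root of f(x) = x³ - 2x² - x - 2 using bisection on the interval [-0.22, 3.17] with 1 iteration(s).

f(x) = x³ - 2x² - x - 2
Initial interval: [-0.22, 3.17]

Iteration 1:
  c_1 = (-0.220000 + 3.170000)/2 = 1.475000
  f(c_1) = f(1.475000) = -4.617203
  f(a) × f(c) ≥ 0, new interval: [1.475000, 3.170000]

After 1 iteration(s), the approximation is c_1 = 1.475000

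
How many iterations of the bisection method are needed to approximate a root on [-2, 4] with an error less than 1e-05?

We need (b-a)/2^n ≤ 1e-05
(4 - (-2))/2^n ≤ 1e-05
6/2^n ≤ 1e-05
2^n ≥ 600000
n ≥ log₂(600000) = 19.19
n ≥ 20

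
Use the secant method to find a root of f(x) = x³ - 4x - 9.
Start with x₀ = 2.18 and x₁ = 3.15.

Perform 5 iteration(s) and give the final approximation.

f(x) = x³ - 4x - 9
x₀ = 2.18, x₁ = 3.15

Secant formula: x_{n+1} = x_n - f(x_n)(x_n - x_{n-1})/(f(x_n) - f(x_{n-1}))

Iteration 1:
  f(2.180000) = -7.359768
  f(3.150000) = 9.655875
  x_2 = 3.150000 - 9.655875×(3.150000 - 2.180000)/(9.655875 - (-7.359768))
       = 2.599554
Iteration 2:
  f(3.150000) = 9.655875
  f(2.599554) = -1.831265
  x_3 = 2.599554 - (-1.831265)×(2.599554 - 3.150000)/(-1.831265 - 9.655875)
       = 2.687305
Iteration 3:
  f(2.599554) = -1.831265
  f(2.687305) = -0.342555
  x_4 = 2.687305 - (-0.342555)×(2.687305 - 2.599554)/(-0.342555 - (-1.831265))
       = 2.707497
Iteration 4:
  f(2.687305) = -0.342555
  f(2.707497) = 0.017424
  x_5 = 2.707497 - 0.017424×(2.707497 - 2.687305)/(0.017424 - (-0.342555))
       = 2.706519
Iteration 5:
  f(2.707497) = 0.017424
  f(2.706519) = -0.000152
  x_6 = 2.706519 - (-0.000152)×(2.706519 - 2.707497)/(-0.000152 - 0.017424)
       = 2.706528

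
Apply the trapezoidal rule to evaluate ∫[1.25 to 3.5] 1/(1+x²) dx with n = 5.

f(x) = 1/(1+x²)
a = 1.25, b = 3.5, n = 5
h = (b - a)/n = 0.450000

Trapezoidal rule: (h/2)[f(x₀) + 2f(x₁) + 2f(x₂) + ... + f(xₙ)]

x_0 = 1.2500, f(x_0) = 0.390244, coefficient = 1
x_1 = 1.7000, f(x_1) = 0.257069, coefficient = 2
x_2 = 2.1500, f(x_2) = 0.177857, coefficient = 2
x_3 = 2.6000, f(x_3) = 0.128866, coefficient = 2
x_4 = 3.0500, f(x_4) = 0.097064, coefficient = 2
x_5 = 3.5000, f(x_5) = 0.075472, coefficient = 1

I ≈ (0.450000/2) × 1.787428 = 0.402171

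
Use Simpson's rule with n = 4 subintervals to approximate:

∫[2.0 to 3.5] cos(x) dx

f(x) = cos(x)
a = 2.0, b = 3.5, n = 4
h = (b - a)/n = 0.375000

Simpson's rule: (h/3)[f(x₀) + 4f(x₁) + 2f(x₂) + ... + f(xₙ)]

x_0 = 2.0000, f(x_0) = -0.416147, coefficient = 1
x_1 = 2.3750, f(x_1) = -0.720278, coefficient = 4
x_2 = 2.7500, f(x_2) = -0.924302, coefficient = 2
x_3 = 3.1250, f(x_3) = -0.999862, coefficient = 4
x_4 = 3.5000, f(x_4) = -0.936457, coefficient = 1

I ≈ (0.375000/3) × -10.081772 = -1.260221
Exact value: -1.260081
Error: 0.000141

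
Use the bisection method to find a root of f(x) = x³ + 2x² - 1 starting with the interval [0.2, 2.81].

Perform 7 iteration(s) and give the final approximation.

f(x) = x³ + 2x² - 1
Initial interval: [0.2, 2.81]

Iteration 1:
  c_1 = (0.200000 + 2.810000)/2 = 1.505000
  f(c_1) = f(1.505000) = 6.938913
  f(a) × f(c) < 0, new interval: [0.200000, 1.505000]
Iteration 2:
  c_2 = (0.200000 + 1.505000)/2 = 0.852500
  f(c_2) = f(0.852500) = 1.073072
  f(a) × f(c) < 0, new interval: [0.200000, 0.852500]
Iteration 3:
  c_3 = (0.200000 + 0.852500)/2 = 0.526250
  f(c_3) = f(0.526250) = -0.300383
  f(a) × f(c) ≥ 0, new interval: [0.526250, 0.852500]
Iteration 4:
  c_4 = (0.526250 + 0.852500)/2 = 0.689375
  f(c_4) = f(0.689375) = 0.278093
  f(a) × f(c) < 0, new interval: [0.526250, 0.689375]
Iteration 5:
  c_5 = (0.526250 + 0.689375)/2 = 0.607813
  f(c_5) = f(0.607813) = -0.036580
  f(a) × f(c) ≥ 0, new interval: [0.607813, 0.689375]
Iteration 6:
  c_6 = (0.607813 + 0.689375)/2 = 0.648594
  f(c_6) = f(0.648594) = 0.114194
  f(a) × f(c) < 0, new interval: [0.607813, 0.648594]
Iteration 7:
  c_7 = (0.607813 + 0.648594)/2 = 0.628203
  f(c_7) = f(0.628203) = 0.037192
  f(a) × f(c) < 0, new interval: [0.607813, 0.628203]

After 7 iteration(s), the approximation is c_7 = 0.628203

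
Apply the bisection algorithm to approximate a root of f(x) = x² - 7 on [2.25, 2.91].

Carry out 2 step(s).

f(x) = x² - 7
Initial interval: [2.25, 2.91]

Iteration 1:
  c_1 = (2.250000 + 2.910000)/2 = 2.580000
  f(c_1) = f(2.580000) = -0.343600
  f(a) × f(c) ≥ 0, new interval: [2.580000, 2.910000]
Iteration 2:
  c_2 = (2.580000 + 2.910000)/2 = 2.745000
  f(c_2) = f(2.745000) = 0.535025
  f(a) × f(c) < 0, new interval: [2.580000, 2.745000]

After 2 iteration(s), the approximation is c_2 = 2.745000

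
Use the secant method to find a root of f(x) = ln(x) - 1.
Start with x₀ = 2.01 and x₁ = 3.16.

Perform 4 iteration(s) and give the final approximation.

f(x) = ln(x) - 1
x₀ = 2.01, x₁ = 3.16

Secant formula: x_{n+1} = x_n - f(x_n)(x_n - x_{n-1})/(f(x_n) - f(x_{n-1}))

Iteration 1:
  f(2.010000) = -0.301865
  f(3.160000) = 0.150572
  x_2 = 3.160000 - 0.150572×(3.160000 - 2.010000)/(0.150572 - (-0.301865))
       = 2.777278
Iteration 2:
  f(3.160000) = 0.150572
  f(2.777278) = 0.021471
  x_3 = 2.777278 - 0.021471×(2.777278 - 3.160000)/(0.021471 - 0.150572)
       = 2.713626
Iteration 3:
  f(2.777278) = 0.021471
  f(2.713626) = -0.001714
  x_4 = 2.713626 - (-0.001714)×(2.713626 - 2.777278)/(-0.001714 - 0.021471)
       = 2.718332
Iteration 4:
  f(2.713626) = -0.001714
  f(2.718332) = 0.000019
  x_5 = 2.718332 - 0.000019×(2.718332 - 2.713626)/(0.000019 - (-0.001714))
       = 2.718282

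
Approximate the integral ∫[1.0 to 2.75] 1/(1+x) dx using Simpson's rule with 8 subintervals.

f(x) = 1/(1+x)
a = 1.0, b = 2.75, n = 8
h = (b - a)/n = 0.218750

Simpson's rule: (h/3)[f(x₀) + 4f(x₁) + 2f(x₂) + ... + f(xₙ)]

x_0 = 1.0000, f(x_0) = 0.500000, coefficient = 1
x_1 = 1.2188, f(x_1) = 0.450704, coefficient = 4
x_2 = 1.4375, f(x_2) = 0.410256, coefficient = 2
x_3 = 1.6562, f(x_3) = 0.376471, coefficient = 4
x_4 = 1.8750, f(x_4) = 0.347826, coefficient = 2
x_5 = 2.0938, f(x_5) = 0.323232, coefficient = 4
x_6 = 2.3125, f(x_6) = 0.301887, coefficient = 2
x_7 = 2.5312, f(x_7) = 0.283186, coefficient = 4
x_8 = 2.7500, f(x_8) = 0.266667, coefficient = 1

I ≈ (0.218750/3) × 8.620977 = 0.628613
Exact value: 0.628609
Error: 0.000004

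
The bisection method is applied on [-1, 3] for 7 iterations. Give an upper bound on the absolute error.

Bisection error bound: |error| ≤ (b-a)/2^n
|error| ≤ (3 - (-1))/2^7 = 4/2^7
|error| ≤ 0.0312500000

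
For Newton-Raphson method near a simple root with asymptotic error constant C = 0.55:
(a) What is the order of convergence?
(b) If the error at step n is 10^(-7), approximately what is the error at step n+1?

(a) Newton-Raphson has quadratic (order 2) convergence near simple roots.
    This means |e_{n+1}| ≈ C|e_n|².

(b) With |e_n| = 10^(-7) and C = 0.55:
    |e_{n+1}| ≈ 0.55 × (10^(-7))² = 0.55 × 10^(-14)

(a) 2 (quadratic); (b) |e_{n+1}| ≈ 5.500e-15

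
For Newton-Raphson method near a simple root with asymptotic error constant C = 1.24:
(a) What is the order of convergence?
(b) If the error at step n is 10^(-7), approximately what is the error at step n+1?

(a) Newton-Raphson has quadratic (order 2) convergence near simple roots.
    This means |e_{n+1}| ≈ C|e_n|².

(b) With |e_n| = 10^(-7) and C = 1.24:
    |e_{n+1}| ≈ 1.24 × (10^(-7))² = 1.24 × 10^(-14)

(a) 2 (quadratic); (b) |e_{n+1}| ≈ 1.240e-14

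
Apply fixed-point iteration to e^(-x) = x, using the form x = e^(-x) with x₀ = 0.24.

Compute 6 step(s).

Equation: e^(-x) = x
Fixed-point form: x = e^(-x)
x₀ = 0.24

x_1 = g(0.240000) = 0.786628
x_2 = g(0.786628) = 0.455378
x_3 = g(0.455378) = 0.634208
x_4 = g(0.634208) = 0.530355
x_5 = g(0.530355) = 0.588396
x_6 = g(0.588396) = 0.555217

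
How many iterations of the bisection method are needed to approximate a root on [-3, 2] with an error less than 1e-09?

We need (b-a)/2^n ≤ 1e-09
(2 - (-3))/2^n ≤ 1e-09
5/2^n ≤ 1e-09
2^n ≥ 5000000000
n ≥ log₂(5000000000) = 32.22
n ≥ 33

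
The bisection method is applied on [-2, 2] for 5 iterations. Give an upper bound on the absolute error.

Bisection error bound: |error| ≤ (b-a)/2^n
|error| ≤ (2 - (-2))/2^5 = 4/2^5
|error| ≤ 0.1250000000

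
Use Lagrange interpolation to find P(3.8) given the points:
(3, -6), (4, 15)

Lagrange interpolation formula:
P(x) = Σ yᵢ × Lᵢ(x)
where Lᵢ(x) = Π_{j≠i} (x - xⱼ)/(xᵢ - xⱼ)

L_0(3.8) = (3.8 - 4)/(3 - 4) = 0.200000
L_1(3.8) = (3.8 - 3)/(4 - 3) = 0.800000

P(3.8) = (-6)×L_0(3.8) + 15×L_1(3.8)
P(3.8) = 10.800000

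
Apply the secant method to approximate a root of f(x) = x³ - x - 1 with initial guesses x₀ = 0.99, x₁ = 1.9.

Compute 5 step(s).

f(x) = x³ - x - 1
x₀ = 0.99, x₁ = 1.9

Secant formula: x_{n+1} = x_n - f(x_n)(x_n - x_{n-1})/(f(x_n) - f(x_{n-1}))

Iteration 1:
  f(0.990000) = -1.019701
  f(1.900000) = 3.959000
  x_2 = 1.900000 - 3.959000×(1.900000 - 0.990000)/(3.959000 - (-1.019701))
       = 1.176380
Iteration 2:
  f(1.900000) = 3.959000
  f(1.176380) = -0.548425
  x_3 = 1.176380 - (-0.548425)×(1.176380 - 1.900000)/(-0.548425 - 3.959000)
       = 1.264423
Iteration 3:
  f(1.176380) = -0.548425
  f(1.264423) = -0.242905
  x_4 = 1.264423 - (-0.242905)×(1.264423 - 1.176380)/(-0.242905 - (-0.548425))
       = 1.334423
Iteration 4:
  f(1.264423) = -0.242905
  f(1.334423) = 0.041766
  x_5 = 1.334423 - 0.041766×(1.334423 - 1.264423)/(0.041766 - (-0.242905))
       = 1.324153
Iteration 5:
  f(1.334423) = 0.041766
  f(1.324153) = -0.002406
  x_6 = 1.324153 - (-0.002406)×(1.324153 - 1.334423)/(-0.002406 - 0.041766)
       = 1.324713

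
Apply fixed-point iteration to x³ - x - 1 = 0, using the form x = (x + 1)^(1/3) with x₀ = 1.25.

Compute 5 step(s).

Equation: x³ - x - 1 = 0
Fixed-point form: x = (x + 1)^(1/3)
x₀ = 1.25

x_1 = g(1.250000) = 1.310371
x_2 = g(1.310371) = 1.321987
x_3 = g(1.321987) = 1.324199
x_4 = g(1.324199) = 1.324619
x_5 = g(1.324619) = 1.324699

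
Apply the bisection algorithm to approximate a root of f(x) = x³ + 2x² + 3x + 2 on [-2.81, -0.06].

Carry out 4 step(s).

f(x) = x³ + 2x² + 3x + 2
Initial interval: [-2.81, -0.06]

Iteration 1:
  c_1 = (-2.810000 + (-0.060000))/2 = -1.435000
  f(c_1) = f(-1.435000) = -1.141538
  f(a) × f(c) ≥ 0, new interval: [-1.435000, -0.060000]
Iteration 2:
  c_2 = (-1.435000 + (-0.060000))/2 = -0.747500
  f(c_2) = f(-0.747500) = 0.457342
  f(a) × f(c) < 0, new interval: [-1.435000, -0.747500]
Iteration 3:
  c_3 = (-1.435000 + (-0.747500))/2 = -1.091250
  f(c_3) = f(-1.091250) = -0.191586
  f(a) × f(c) ≥ 0, new interval: [-1.091250, -0.747500]
Iteration 4:
  c_4 = (-1.091250 + (-0.747500))/2 = -0.919375
  f(c_4) = f(-0.919375) = 0.155274
  f(a) × f(c) < 0, new interval: [-1.091250, -0.919375]

After 4 iteration(s), the approximation is c_4 = -0.919375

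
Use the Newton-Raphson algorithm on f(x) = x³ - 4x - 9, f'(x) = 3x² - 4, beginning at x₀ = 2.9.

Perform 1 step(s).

f(x) = x³ - 4x - 9
f'(x) = 3x² - 4
x₀ = 2.9

Newton-Raphson formula: x_{n+1} = x_n - f(x_n)/f'(x_n)

Iteration 1:
  f(2.900000) = 3.789000
  f'(2.900000) = 21.230000
  x_1 = 2.900000 - 3.789000/21.230000 = 2.721526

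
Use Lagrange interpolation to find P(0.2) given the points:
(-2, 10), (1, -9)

Lagrange interpolation formula:
P(x) = Σ yᵢ × Lᵢ(x)
where Lᵢ(x) = Π_{j≠i} (x - xⱼ)/(xᵢ - xⱼ)

L_0(0.2) = (0.2 - 1)/(-2 - 1) = 0.266667
L_1(0.2) = (0.2 - (-2))/(1 - (-2)) = 0.733333

P(0.2) = 10×L_0(0.2) + (-9)×L_1(0.2)
P(0.2) = -3.933333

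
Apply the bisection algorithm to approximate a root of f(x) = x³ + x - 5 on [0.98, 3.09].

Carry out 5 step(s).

f(x) = x³ + x - 5
Initial interval: [0.98, 3.09]

Iteration 1:
  c_1 = (0.980000 + 3.090000)/2 = 2.035000
  f(c_1) = f(2.035000) = 5.462393
  f(a) × f(c) < 0, new interval: [0.980000, 2.035000]
Iteration 2:
  c_2 = (0.980000 + 2.035000)/2 = 1.507500
  f(c_2) = f(1.507500) = -0.066621
  f(a) × f(c) ≥ 0, new interval: [1.507500, 2.035000]
Iteration 3:
  c_3 = (1.507500 + 2.035000)/2 = 1.771250
  f(c_3) = f(1.771250) = 2.328240
  f(a) × f(c) < 0, new interval: [1.507500, 1.771250]
Iteration 4:
  c_4 = (1.507500 + 1.771250)/2 = 1.639375
  f(c_4) = f(1.639375) = 1.045278
  f(a) × f(c) < 0, new interval: [1.507500, 1.639375]
Iteration 5:
  c_5 = (1.507500 + 1.639375)/2 = 1.573438
  f(c_5) = f(1.573438) = 0.468805
  f(a) × f(c) < 0, new interval: [1.507500, 1.573438]

After 5 iteration(s), the approximation is c_5 = 1.573438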